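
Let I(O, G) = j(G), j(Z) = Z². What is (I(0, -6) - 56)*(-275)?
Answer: 5500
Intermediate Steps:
I(O, G) = G²
(I(0, -6) - 56)*(-275) = ((-6)² - 56)*(-275) = (36 - 56)*(-275) = -20*(-275) = 5500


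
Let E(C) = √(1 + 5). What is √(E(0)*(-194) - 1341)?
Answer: √(-1341 - 194*√6) ≈ 42.617*I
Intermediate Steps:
E(C) = √6
√(E(0)*(-194) - 1341) = √(√6*(-194) - 1341) = √(-194*√6 - 1341) = √(-1341 - 194*√6)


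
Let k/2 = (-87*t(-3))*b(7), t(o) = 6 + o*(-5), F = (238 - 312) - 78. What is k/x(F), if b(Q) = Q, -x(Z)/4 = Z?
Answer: -12789/304 ≈ -42.069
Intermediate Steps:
F = -152 (F = -74 - 78 = -152)
x(Z) = -4*Z
t(o) = 6 - 5*o
k = -25578 (k = 2*(-87*(6 - 5*(-3))*7) = 2*(-87*(6 + 15)*7) = 2*(-87*21*7) = 2*(-1827*7) = 2*(-12789) = -25578)
k/x(F) = -25578/((-4*(-152))) = -25578/608 = -25578*1/608 = -12789/304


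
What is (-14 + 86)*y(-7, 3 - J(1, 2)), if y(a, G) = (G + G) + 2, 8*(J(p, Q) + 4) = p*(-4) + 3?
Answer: 1170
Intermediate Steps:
J(p, Q) = -29/8 - p/2 (J(p, Q) = -4 + (p*(-4) + 3)/8 = -4 + (-4*p + 3)/8 = -4 + (3 - 4*p)/8 = -4 + (3/8 - p/2) = -29/8 - p/2)
y(a, G) = 2 + 2*G (y(a, G) = 2*G + 2 = 2 + 2*G)
(-14 + 86)*y(-7, 3 - J(1, 2)) = (-14 + 86)*(2 + 2*(3 - (-29/8 - 1/2*1))) = 72*(2 + 2*(3 - (-29/8 - 1/2))) = 72*(2 + 2*(3 - 1*(-33/8))) = 72*(2 + 2*(3 + 33/8)) = 72*(2 + 2*(57/8)) = 72*(2 + 57/4) = 72*(65/4) = 1170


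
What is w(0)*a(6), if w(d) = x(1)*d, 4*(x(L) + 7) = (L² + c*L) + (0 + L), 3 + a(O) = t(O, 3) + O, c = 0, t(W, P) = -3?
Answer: 0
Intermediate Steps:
a(O) = -6 + O (a(O) = -3 + (-3 + O) = -6 + O)
x(L) = -7 + L/4 + L²/4 (x(L) = -7 + ((L² + 0*L) + (0 + L))/4 = -7 + ((L² + 0) + L)/4 = -7 + (L² + L)/4 = -7 + (L + L²)/4 = -7 + (L/4 + L²/4) = -7 + L/4 + L²/4)
w(d) = -13*d/2 (w(d) = (-7 + (¼)*1 + (¼)*1²)*d = (-7 + ¼ + (¼)*1)*d = (-7 + ¼ + ¼)*d = -13*d/2)
w(0)*a(6) = (-13/2*0)*(-6 + 6) = 0*0 = 0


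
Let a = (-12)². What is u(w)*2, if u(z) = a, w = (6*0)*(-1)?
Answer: 288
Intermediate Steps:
w = 0 (w = 0*(-1) = 0)
a = 144
u(z) = 144
u(w)*2 = 144*2 = 288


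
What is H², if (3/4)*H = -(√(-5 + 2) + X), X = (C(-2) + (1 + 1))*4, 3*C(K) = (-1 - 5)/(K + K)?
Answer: 1552/9 + 320*I*√3/9 ≈ 172.44 + 61.584*I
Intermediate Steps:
C(K) = -1/K (C(K) = ((-1 - 5)/(K + K))/3 = (-6*1/(2*K))/3 = (-3/K)/3 = -1/K)
X = 10 (X = (-1/(-2) + (1 + 1))*4 = (-1*(-½) + 2)*4 = (½ + 2)*4 = (5/2)*4 = 10)
H = -40/3 - 4*I*√3/3 (H = 4*(-(√(-5 + 2) + 10))/3 = 4*(-(√(-3) + 10))/3 = 4*(-(I*√3 + 10))/3 = 4*(-(10 + I*√3))/3 = 4*(-10 - I*√3)/3 = -40/3 - 4*I*√3/3 ≈ -13.333 - 2.3094*I)
H² = (-40/3 - 4*I*√3/3)²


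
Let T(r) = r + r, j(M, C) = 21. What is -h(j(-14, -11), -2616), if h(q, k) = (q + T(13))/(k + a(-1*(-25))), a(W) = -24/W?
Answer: 25/1392 ≈ 0.017960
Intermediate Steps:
T(r) = 2*r
h(q, k) = (26 + q)/(-24/25 + k) (h(q, k) = (q + 2*13)/(k - 24/((-1*(-25)))) = (q + 26)/(k - 24/25) = (26 + q)/(k - 24*1/25) = (26 + q)/(k - 24/25) = (26 + q)/(-24/25 + k))
-h(j(-14, -11), -2616) = -25*(26 + 21)/(-24 + 25*(-2616)) = -25*47/(-24 - 65400) = -25*47/(-65424) = -25*(-1)*47/65424 = -1*(-25/1392) = 25/1392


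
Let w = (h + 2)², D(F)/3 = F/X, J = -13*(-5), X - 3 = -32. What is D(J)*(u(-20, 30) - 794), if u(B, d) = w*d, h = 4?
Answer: -55770/29 ≈ -1923.1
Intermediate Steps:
X = -29 (X = 3 - 32 = -29)
J = 65
D(F) = -3*F/29 (D(F) = 3*(F/(-29)) = 3*(F*(-1/29)) = 3*(-F/29) = -3*F/29)
w = 36 (w = (4 + 2)² = 6² = 36)
u(B, d) = 36*d
D(J)*(u(-20, 30) - 794) = (-3/29*65)*(36*30 - 794) = -195*(1080 - 794)/29 = -195/29*286 = -55770/29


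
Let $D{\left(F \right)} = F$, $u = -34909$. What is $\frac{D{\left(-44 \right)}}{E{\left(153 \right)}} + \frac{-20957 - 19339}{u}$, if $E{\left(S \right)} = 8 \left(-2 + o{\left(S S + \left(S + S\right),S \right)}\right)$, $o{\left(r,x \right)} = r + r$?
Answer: $\frac{3821933377}{3311328104} \approx 1.1542$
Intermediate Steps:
$o{\left(r,x \right)} = 2 r$
$E{\left(S \right)} = -16 + 16 S^{2} + 32 S$ ($E{\left(S \right)} = 8 \left(-2 + 2 \left(S S + \left(S + S\right)\right)\right) = 8 \left(-2 + 2 \left(S^{2} + 2 S\right)\right) = 8 \left(-2 + \left(2 S^{2} + 4 S\right)\right) = 8 \left(-2 + 2 S^{2} + 4 S\right) = -16 + 16 S^{2} + 32 S$)
$\frac{D{\left(-44 \right)}}{E{\left(153 \right)}} + \frac{-20957 - 19339}{u} = - \frac{44}{-16 + 16 \cdot 153 \left(2 + 153\right)} + \frac{-20957 - 19339}{-34909} = - \frac{44}{-16 + 16 \cdot 153 \cdot 155} - - \frac{40296}{34909} = - \frac{44}{-16 + 379440} + \frac{40296}{34909} = - \frac{44}{379424} + \frac{40296}{34909} = \left(-44\right) \frac{1}{379424} + \frac{40296}{34909} = - \frac{11}{94856} + \frac{40296}{34909} = \frac{3821933377}{3311328104}$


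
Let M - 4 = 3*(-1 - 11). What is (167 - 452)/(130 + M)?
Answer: -285/98 ≈ -2.9082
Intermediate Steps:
M = -32 (M = 4 + 3*(-1 - 11) = 4 + 3*(-12) = 4 - 36 = -32)
(167 - 452)/(130 + M) = (167 - 452)/(130 - 32) = -285/98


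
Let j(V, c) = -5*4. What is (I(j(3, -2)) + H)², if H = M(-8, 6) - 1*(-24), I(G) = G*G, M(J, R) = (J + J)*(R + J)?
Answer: 207936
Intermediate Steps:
M(J, R) = 2*J*(J + R) (M(J, R) = (2*J)*(J + R) = 2*J*(J + R))
j(V, c) = -20
I(G) = G²
H = 56 (H = 2*(-8)*(-8 + 6) - 1*(-24) = 2*(-8)*(-2) + 24 = 32 + 24 = 56)
(I(j(3, -2)) + H)² = ((-20)² + 56)² = (400 + 56)² = 456² = 207936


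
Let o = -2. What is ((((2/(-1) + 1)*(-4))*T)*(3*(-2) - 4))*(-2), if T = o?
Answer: -160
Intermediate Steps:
T = -2
((((2/(-1) + 1)*(-4))*T)*(3*(-2) - 4))*(-2) = ((((2/(-1) + 1)*(-4))*(-2))*(3*(-2) - 4))*(-2) = ((((2*(-1) + 1)*(-4))*(-2))*(-6 - 4))*(-2) = ((((-2 + 1)*(-4))*(-2))*(-10))*(-2) = ((-1*(-4)*(-2))*(-10))*(-2) = ((4*(-2))*(-10))*(-2) = -8*(-10)*(-2) = 80*(-2) = -160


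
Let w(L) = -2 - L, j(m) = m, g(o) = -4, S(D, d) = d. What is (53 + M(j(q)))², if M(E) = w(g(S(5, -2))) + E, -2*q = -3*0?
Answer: 3025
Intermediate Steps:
q = 0 (q = -(-3)*0/2 = -½*0 = 0)
M(E) = 2 + E (M(E) = (-2 - 1*(-4)) + E = (-2 + 4) + E = 2 + E)
(53 + M(j(q)))² = (53 + (2 + 0))² = (53 + 2)² = 55² = 3025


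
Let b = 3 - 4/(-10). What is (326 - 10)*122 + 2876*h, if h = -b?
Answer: 143868/5 ≈ 28774.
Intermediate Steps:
b = 17/5 (b = 3 - 4*(-1)/10 = 3 - 1*(-⅖) = 3 + ⅖ = 17/5 ≈ 3.4000)
h = -17/5 (h = -1*17/5 = -17/5 ≈ -3.4000)
(326 - 10)*122 + 2876*h = (326 - 10)*122 + 2876*(-17/5) = 316*122 - 48892/5 = 38552 - 48892/5 = 143868/5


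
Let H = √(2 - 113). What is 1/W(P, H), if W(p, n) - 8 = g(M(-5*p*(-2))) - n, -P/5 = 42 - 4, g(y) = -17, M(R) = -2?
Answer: I/(√111 - 9*I) ≈ -0.046875 + 0.054873*I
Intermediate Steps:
H = I*√111 (H = √(-111) = I*√111 ≈ 10.536*I)
P = -190 (P = -5*(42 - 4) = -5*38 = -190)
W(p, n) = -9 - n (W(p, n) = 8 + (-17 - n) = -9 - n)
1/W(P, H) = 1/(-9 - I*√111)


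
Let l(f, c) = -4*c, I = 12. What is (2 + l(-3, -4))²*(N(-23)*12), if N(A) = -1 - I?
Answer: -50544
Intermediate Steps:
N(A) = -13 (N(A) = -1 - 1*12 = -1 - 12 = -13)
(2 + l(-3, -4))²*(N(-23)*12) = (2 - 4*(-4))²*(-13*12) = (2 + 16)²*(-156) = 18²*(-156) = 324*(-156) = -50544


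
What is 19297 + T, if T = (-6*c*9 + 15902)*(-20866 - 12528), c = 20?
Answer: -494946571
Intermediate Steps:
T = -494965868 (T = (-6*20*9 + 15902)*(-20866 - 12528) = (-120*9 + 15902)*(-33394) = (-1080 + 15902)*(-33394) = 14822*(-33394) = -494965868)
19297 + T = 19297 - 494965868 = -494946571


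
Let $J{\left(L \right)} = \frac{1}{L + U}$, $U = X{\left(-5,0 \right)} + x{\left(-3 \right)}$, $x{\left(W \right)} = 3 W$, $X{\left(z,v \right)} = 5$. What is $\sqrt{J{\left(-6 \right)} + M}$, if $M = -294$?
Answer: $\frac{i \sqrt{29410}}{10} \approx 17.149 i$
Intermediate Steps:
$U = -4$ ($U = 5 + 3 \left(-3\right) = 5 - 9 = -4$)
$J{\left(L \right)} = \frac{1}{-4 + L}$ ($J{\left(L \right)} = \frac{1}{L - 4} = \frac{1}{-4 + L}$)
$\sqrt{J{\left(-6 \right)} + M} = \sqrt{\frac{1}{-4 - 6} - 294} = \sqrt{\frac{1}{-10} - 294} = \sqrt{- \frac{1}{10} - 294} = \sqrt{- \frac{2941}{10}} = \frac{i \sqrt{29410}}{10}$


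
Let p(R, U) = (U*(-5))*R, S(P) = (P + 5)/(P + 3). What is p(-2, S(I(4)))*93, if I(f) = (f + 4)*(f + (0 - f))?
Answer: 1550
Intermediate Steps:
I(f) = 0 (I(f) = (4 + f)*(f - f) = (4 + f)*0 = 0)
S(P) = (5 + P)/(3 + P)
p(R, U) = -5*R*U (p(R, U) = (-5*U)*R = -5*R*U)
p(-2, S(I(4)))*93 = -5*(-2)*(5 + 0)/(3 + 0)*93 = -5*(-2)*5/3*93 = (50/3)*93 = 1550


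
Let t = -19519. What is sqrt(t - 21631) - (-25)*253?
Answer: 6325 + 5*I*sqrt(1646) ≈ 6325.0 + 202.85*I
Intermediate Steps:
sqrt(t - 21631) - (-25)*253 = sqrt(-19519 - 21631) - (-25)*253 = sqrt(-41150) - 1*(-6325) = 5*I*sqrt(1646) + 6325 = 6325 + 5*I*sqrt(1646)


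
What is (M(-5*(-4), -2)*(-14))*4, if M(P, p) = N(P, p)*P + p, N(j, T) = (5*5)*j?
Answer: -559888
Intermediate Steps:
N(j, T) = 25*j
M(P, p) = p + 25*P² (M(P, p) = (25*P)*P + p = 25*P² + p = p + 25*P²)
(M(-5*(-4), -2)*(-14))*4 = ((-2 + 25*(-5*(-4))²)*(-14))*4 = ((-2 + 25*20²)*(-14))*4 = ((-2 + 25*400)*(-14))*4 = ((-2 + 10000)*(-14))*4 = (9998*(-14))*4 = -139972*4 = -559888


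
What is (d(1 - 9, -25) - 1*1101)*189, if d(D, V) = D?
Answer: -209601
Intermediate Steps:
(d(1 - 9, -25) - 1*1101)*189 = ((1 - 9) - 1*1101)*189 = (-8 - 1101)*189 = -1109*189 = -209601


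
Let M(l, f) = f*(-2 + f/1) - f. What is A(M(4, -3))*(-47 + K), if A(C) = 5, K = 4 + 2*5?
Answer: -165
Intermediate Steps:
M(l, f) = -f + f*(-2 + f) (M(l, f) = f*(-2 + f*1) - f = f*(-2 + f) - f = -f + f*(-2 + f))
K = 14 (K = 4 + 10 = 14)
A(M(4, -3))*(-47 + K) = 5*(-47 + 14) = 5*(-33) = -165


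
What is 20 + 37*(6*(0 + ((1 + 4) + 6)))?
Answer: 2462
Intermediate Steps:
20 + 37*(6*(0 + ((1 + 4) + 6))) = 20 + 37*(6*(0 + (5 + 6))) = 20 + 37*(6*(0 + 11)) = 20 + 37*(6*11) = 20 + 37*66 = 20 + 2442 = 2462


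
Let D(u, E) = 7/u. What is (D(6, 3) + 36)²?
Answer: 49729/36 ≈ 1381.4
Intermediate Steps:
(D(6, 3) + 36)² = (7/6 + 36)² = (223/6)² = 49729/36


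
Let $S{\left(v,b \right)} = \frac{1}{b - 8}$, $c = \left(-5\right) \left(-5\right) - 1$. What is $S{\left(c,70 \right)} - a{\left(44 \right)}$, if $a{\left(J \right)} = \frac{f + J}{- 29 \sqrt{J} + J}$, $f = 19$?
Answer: $\frac{4703}{49414} + \frac{1827 \sqrt{11}}{17534} \approx 0.44076$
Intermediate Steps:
$c = 24$ ($c = 25 - 1 = 24$)
$S{\left(v,b \right)} = \frac{1}{-8 + b}$
$a{\left(J \right)} = \frac{19 + J}{J - 29 \sqrt{J}}$ ($a{\left(J \right)} = \frac{19 + J}{- 29 \sqrt{J} + J} = \frac{19 + J}{J - 29 \sqrt{J}}$)
$S{\left(c,70 \right)} - a{\left(44 \right)} = \frac{1}{-8 + 70} - \frac{19 + 44}{44 - 29 \sqrt{44}} = \frac{1}{62} - \frac{1}{44 - 29 \cdot 2 \sqrt{11}} \cdot 63 = \frac{1}{62} - \frac{1}{44 - 58 \sqrt{11}} \cdot 63 = \frac{1}{62} - \frac{63}{44 - 58 \sqrt{11}}$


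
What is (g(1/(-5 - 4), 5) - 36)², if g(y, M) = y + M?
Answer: 78400/81 ≈ 967.90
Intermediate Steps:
g(y, M) = M + y
(g(1/(-5 - 4), 5) - 36)² = ((5 + 1/(-5 - 4)) - 36)² = ((5 + 1/(-9)) - 36)² = ((5 - ⅑) - 36)² = (44/9 - 36)² = (-280/9)² = 78400/81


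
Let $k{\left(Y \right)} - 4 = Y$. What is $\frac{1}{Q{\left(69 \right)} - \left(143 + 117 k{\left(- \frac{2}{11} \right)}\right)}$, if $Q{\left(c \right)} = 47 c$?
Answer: $\frac{11}{29186} \approx 0.00037689$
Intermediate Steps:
$k{\left(Y \right)} = 4 + Y$
$\frac{1}{Q{\left(69 \right)} - \left(143 + 117 k{\left(- \frac{2}{11} \right)}\right)} = \frac{1}{47 \cdot 69 - \left(143 + 117 \left(4 - \frac{2}{11}\right)\right)} = \frac{1}{3243 - \left(143 + 117 \left(4 - \frac{2}{11}\right)\right)} = \frac{1}{3243 - \frac{6487}{11}} = \frac{1}{\frac{29186}{11}} = \frac{11}{29186}$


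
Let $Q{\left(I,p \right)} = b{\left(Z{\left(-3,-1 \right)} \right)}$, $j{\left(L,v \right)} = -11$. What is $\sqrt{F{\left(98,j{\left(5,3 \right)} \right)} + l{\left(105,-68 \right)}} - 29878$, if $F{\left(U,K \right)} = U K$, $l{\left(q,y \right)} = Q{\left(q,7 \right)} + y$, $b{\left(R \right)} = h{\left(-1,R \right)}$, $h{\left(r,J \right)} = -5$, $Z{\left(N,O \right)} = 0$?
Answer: $-29878 + i \sqrt{1151} \approx -29878.0 + 33.926 i$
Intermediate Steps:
$b{\left(R \right)} = -5$
$Q{\left(I,p \right)} = -5$
$l{\left(q,y \right)} = -5 + y$
$F{\left(U,K \right)} = K U$
$\sqrt{F{\left(98,j{\left(5,3 \right)} \right)} + l{\left(105,-68 \right)}} - 29878 = \sqrt{\left(-11\right) 98 - 73} - 29878 = \sqrt{-1078 - 73} - 29878 = \sqrt{-1151} - 29878 = i \sqrt{1151} - 29878 = -29878 + i \sqrt{1151}$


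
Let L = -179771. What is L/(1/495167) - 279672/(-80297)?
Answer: -7147771290307157/80297 ≈ -8.9017e+10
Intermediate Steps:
L/(1/495167) - 279672/(-80297) = -179771/(1/495167) - 279672/(-80297) = -179771/1/495167 - 279672*(-1/80297) = -179771*495167 + 279672/80297 = -89016666757 + 279672/80297 = -7147771290307157/80297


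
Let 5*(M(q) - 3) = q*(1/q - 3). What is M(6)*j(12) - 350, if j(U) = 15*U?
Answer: -422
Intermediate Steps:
M(q) = 3 + q*(-3 + 1/q)/5 (M(q) = 3 + (q*(1/q - 3))/5 = 3 + (q*(-3 + 1/q))/5 = 3 + q*(-3 + 1/q)/5)
M(6)*j(12) - 350 = (16/5 - ⅗*6)*(15*12) - 350 = (16/5 - 18/5)*180 - 350 = -⅖*180 - 350 = -72 - 350 = -422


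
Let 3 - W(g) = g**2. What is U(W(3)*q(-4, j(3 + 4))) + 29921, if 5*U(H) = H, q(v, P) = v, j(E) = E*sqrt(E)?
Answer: 149629/5 ≈ 29926.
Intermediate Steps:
W(g) = 3 - g**2
j(E) = E**(3/2)
U(H) = H/5
U(W(3)*q(-4, j(3 + 4))) + 29921 = ((3 - 1*3**2)*(-4))/5 + 29921 = ((3 - 1*9)*(-4))/5 + 29921 = ((3 - 9)*(-4))/5 + 29921 = (-6*(-4))/5 + 29921 = (1/5)*24 + 29921 = 24/5 + 29921 = 149629/5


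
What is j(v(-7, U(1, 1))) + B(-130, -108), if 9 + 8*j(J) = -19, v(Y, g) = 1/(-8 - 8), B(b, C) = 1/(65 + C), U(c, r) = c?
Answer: -303/86 ≈ -3.5233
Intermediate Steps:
v(Y, g) = -1/16 (v(Y, g) = 1/(-16) = -1/16)
j(J) = -7/2 (j(J) = -9/8 + (⅛)*(-19) = -9/8 - 19/8 = -7/2)
j(v(-7, U(1, 1))) + B(-130, -108) = -7/2 + 1/(65 - 108) = -7/2 + 1/(-43) = -7/2 - 1/43 = -303/86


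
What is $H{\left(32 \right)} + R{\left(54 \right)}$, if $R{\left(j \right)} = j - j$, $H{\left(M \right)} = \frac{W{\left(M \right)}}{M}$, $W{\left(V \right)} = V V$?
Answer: $32$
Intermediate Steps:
$W{\left(V \right)} = V^{2}$
$H{\left(M \right)} = M$ ($H{\left(M \right)} = \frac{M^{2}}{M} = M$)
$R{\left(j \right)} = 0$
$H{\left(32 \right)} + R{\left(54 \right)} = 32 + 0 = 32$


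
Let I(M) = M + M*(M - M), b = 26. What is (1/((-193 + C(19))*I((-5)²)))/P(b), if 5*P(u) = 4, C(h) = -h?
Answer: -1/4240 ≈ -0.00023585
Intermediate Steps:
I(M) = M (I(M) = M + M*0 = M + 0 = M)
P(u) = ⅘ (P(u) = (⅕)*4 = ⅘)
(1/((-193 + C(19))*I((-5)²)))/P(b) = (1/((-193 - 1*19)*((-5)²)))/(⅘) = (1/(-193 - 19*25))*(5/4) = ((1/25)/(-212))*(5/4) = -1/212*1/25*(5/4) = -1/5300*5/4 = -1/4240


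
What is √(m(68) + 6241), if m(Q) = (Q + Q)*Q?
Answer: 3*√1721 ≈ 124.45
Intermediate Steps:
m(Q) = 2*Q² (m(Q) = (2*Q)*Q = 2*Q²)
√(m(68) + 6241) = √(2*68² + 6241) = √(2*4624 + 6241) = √(9248 + 6241) = √15489 = 3*√1721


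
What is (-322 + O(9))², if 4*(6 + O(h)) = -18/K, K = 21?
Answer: 21114025/196 ≈ 1.0772e+5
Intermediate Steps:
O(h) = -87/14 (O(h) = -6 + (-18/21)/4 = -6 + (-18*1/21)/4 = -6 + (¼)*(-6/7) = -6 - 3/14 = -87/14)
(-322 + O(9))² = (-322 - 87/14)² = (-4595/14)² = 21114025/196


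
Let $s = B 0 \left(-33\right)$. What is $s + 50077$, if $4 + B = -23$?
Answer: $50077$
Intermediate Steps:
$B = -27$ ($B = -4 - 23 = -27$)
$s = 0$ ($s = \left(-27\right) 0 \left(-33\right) = 0 \left(-33\right) = 0$)
$s + 50077 = 0 + 50077 = 50077$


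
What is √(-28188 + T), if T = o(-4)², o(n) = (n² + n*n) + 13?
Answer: 9*I*√323 ≈ 161.75*I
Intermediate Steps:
o(n) = 13 + 2*n² (o(n) = (n² + n²) + 13 = 2*n² + 13 = 13 + 2*n²)
T = 2025 (T = (13 + 2*(-4)²)² = (13 + 2*16)² = (13 + 32)² = 45² = 2025)
√(-28188 + T) = √(-28188 + 2025) = √(-26163) = 9*I*√323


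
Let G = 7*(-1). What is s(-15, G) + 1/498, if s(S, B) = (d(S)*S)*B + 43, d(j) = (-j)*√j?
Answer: 21415/498 + 1575*I*√15 ≈ 43.002 + 6099.9*I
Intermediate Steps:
G = -7
d(j) = -j^(3/2)
s(S, B) = 43 - B*S^(5/2) (s(S, B) = ((-S^(3/2))*S)*B + 43 = (-S^(5/2))*B + 43 = -B*S^(5/2) + 43 = 43 - B*S^(5/2))
s(-15, G) + 1/498 = (43 - 1*(-7)*(-15)^(5/2)) + 1/498 = (43 - 1*(-7)*225*I*√15) + 1/498 = (43 + 1575*I*√15) + 1/498 = 21415/498 + 1575*I*√15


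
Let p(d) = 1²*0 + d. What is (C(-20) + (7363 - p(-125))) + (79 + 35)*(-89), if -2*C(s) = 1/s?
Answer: -106319/40 ≈ -2658.0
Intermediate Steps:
p(d) = d (p(d) = 1*0 + d = 0 + d = d)
C(s) = -1/(2*s)
(C(-20) + (7363 - p(-125))) + (79 + 35)*(-89) = (-½/(-20) + (7363 - 1*(-125))) + (79 + 35)*(-89) = (-½*(-1/20) + (7363 + 125)) + 114*(-89) = (1/40 + 7488) - 10146 = 299521/40 - 10146 = -106319/40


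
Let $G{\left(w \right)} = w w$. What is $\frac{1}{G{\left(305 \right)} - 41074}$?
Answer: $\frac{1}{51951} \approx 1.9249 \cdot 10^{-5}$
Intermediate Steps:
$G{\left(w \right)} = w^{2}$
$\frac{1}{G{\left(305 \right)} - 41074} = \frac{1}{305^{2} - 41074} = \frac{1}{93025 - 41074} = \frac{1}{51951}$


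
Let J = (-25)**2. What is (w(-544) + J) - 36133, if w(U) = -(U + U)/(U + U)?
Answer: -35509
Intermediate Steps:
w(U) = -1 (w(U) = -2*U/(2*U) = -2*U*1/(2*U) = -1*1 = -1)
J = 625
(w(-544) + J) - 36133 = (-1 + 625) - 36133 = 624 - 36133 = -35509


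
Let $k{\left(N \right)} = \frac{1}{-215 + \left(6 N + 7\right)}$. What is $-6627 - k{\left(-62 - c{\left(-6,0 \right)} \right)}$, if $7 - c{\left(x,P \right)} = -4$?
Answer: $- \frac{4281041}{646} \approx -6627.0$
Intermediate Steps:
$c{\left(x,P \right)} = 11$ ($c{\left(x,P \right)} = 7 - -4 = 7 + 4 = 11$)
$k{\left(N \right)} = \frac{1}{-208 + 6 N}$ ($k{\left(N \right)} = \frac{1}{-215 + \left(7 + 6 N\right)} = \frac{1}{-208 + 6 N}$)
$-6627 - k{\left(-62 - c{\left(-6,0 \right)} \right)} = -6627 - \frac{1}{2 \left(-104 + 3 \left(-62 - 11\right)\right)} = -6627 - \frac{1}{2 \left(-104 + 3 \left(-73\right)\right)} = -6627 - \frac{1}{2 \left(-104 - 219\right)} = -6627 - \frac{1}{2 \left(-323\right)} = -6627 - \frac{1}{2} \left(- \frac{1}{323}\right) = -6627 - - \frac{1}{646} = -6627 + \frac{1}{646} = - \frac{4281041}{646}$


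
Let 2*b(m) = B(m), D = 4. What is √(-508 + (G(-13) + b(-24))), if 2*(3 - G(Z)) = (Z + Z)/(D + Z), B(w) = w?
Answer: I*√4666/3 ≈ 22.769*I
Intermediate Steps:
b(m) = m/2
G(Z) = 3 - Z/(4 + Z) (G(Z) = 3 - (Z + Z)/(2*(4 + Z)) = 3 - 2*Z/(2*(4 + Z)) = 3 - Z/(4 + Z))
√(-508 + (G(-13) + b(-24))) = √(-508 + (2*(6 - 13)/(4 - 13) + (½)*(-24))) = √(-508 + (2*(-7)/(-9) - 12)) = √(-508 + (2*(-⅑)*(-7) - 12)) = √(-508 + (14/9 - 12)) = √(-508 - 94/9) = √(-4666/9) = I*√4666/3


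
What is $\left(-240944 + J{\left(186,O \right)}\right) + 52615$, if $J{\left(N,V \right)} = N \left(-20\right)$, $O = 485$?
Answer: $-192049$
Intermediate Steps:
$J{\left(N,V \right)} = - 20 N$
$\left(-240944 + J{\left(186,O \right)}\right) + 52615 = \left(-240944 - 3720\right) + 52615 = -244664 + 52615 = -192049$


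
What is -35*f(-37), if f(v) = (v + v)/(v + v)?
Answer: -35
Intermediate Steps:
f(v) = 1 (f(v) = (2*v)/((2*v)) = (2*v)*(1/(2*v)) = 1)
-35*f(-37) = -35*1 = -35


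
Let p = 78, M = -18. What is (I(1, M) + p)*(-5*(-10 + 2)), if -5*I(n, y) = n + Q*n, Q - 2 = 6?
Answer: 3048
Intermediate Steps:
Q = 8 (Q = 2 + 6 = 8)
I(n, y) = -9*n/5 (I(n, y) = -(n + 8*n)/5 = -9*n/5)
(I(1, M) + p)*(-5*(-10 + 2)) = (-9/5*1 + 78)*(-5*(-10 + 2)) = (-9/5 + 78)*(-5*(-8)) = (381/5)*40 = 3048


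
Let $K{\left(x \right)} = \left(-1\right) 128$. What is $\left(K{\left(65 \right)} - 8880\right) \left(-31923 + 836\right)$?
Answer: $280031696$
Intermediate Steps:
$K{\left(x \right)} = -128$
$\left(K{\left(65 \right)} - 8880\right) \left(-31923 + 836\right) = \left(-128 - 8880\right) \left(-31923 + 836\right) = \left(-9008\right) \left(-31087\right) = 280031696$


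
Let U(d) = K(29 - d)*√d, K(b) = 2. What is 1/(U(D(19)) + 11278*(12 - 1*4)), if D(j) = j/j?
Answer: 1/90226 ≈ 1.1083e-5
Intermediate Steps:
D(j) = 1
U(d) = 2*√d
1/(U(D(19)) + 11278*(12 - 1*4)) = 1/(2*√1 + 11278*(12 - 1*4)) = 1/(2*1 + 11278*(12 - 4)) = 1/(2 + 11278*8) = 1/(2 + 90224) = 1/90226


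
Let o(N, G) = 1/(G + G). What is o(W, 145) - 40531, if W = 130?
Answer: -11753989/290 ≈ -40531.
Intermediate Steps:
o(N, G) = 1/(2*G)
o(W, 145) - 40531 = (½)/145 - 40531 = (½)*(1/145) - 40531 = 1/290 - 40531 = -11753989/290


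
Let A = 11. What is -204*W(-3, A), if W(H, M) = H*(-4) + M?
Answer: -4692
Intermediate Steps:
W(H, M) = M - 4*H (W(H, M) = -4*H + M = M - 4*H)
-204*W(-3, A) = -204*(11 - 4*(-3)) = -204*(11 + 12) = -204*23 = -4692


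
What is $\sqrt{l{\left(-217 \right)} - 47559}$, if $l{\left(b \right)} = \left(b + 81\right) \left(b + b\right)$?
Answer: $\sqrt{11465} \approx 107.07$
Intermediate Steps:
$l{\left(b \right)} = 2 b \left(81 + b\right)$ ($l{\left(b \right)} = \left(81 + b\right) 2 b = 2 b \left(81 + b\right)$)
$\sqrt{l{\left(-217 \right)} - 47559} = \sqrt{2 \left(-217\right) \left(81 - 217\right) - 47559} = \sqrt{2 \left(-217\right) \left(-136\right) - 47559} = \sqrt{59024 - 47559} = \sqrt{11465}$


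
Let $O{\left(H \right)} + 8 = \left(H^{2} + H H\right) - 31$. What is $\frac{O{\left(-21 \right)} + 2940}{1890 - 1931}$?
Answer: $- \frac{3783}{41} \approx -92.268$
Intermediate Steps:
$O{\left(H \right)} = -39 + 2 H^{2}$ ($O{\left(H \right)} = -8 - \left(31 - H^{2} - H H\right) = -8 + \left(\left(H^{2} + H^{2}\right) - 31\right) = -8 + \left(2 H^{2} - 31\right) = -8 + \left(-31 + 2 H^{2}\right) = -39 + 2 H^{2}$)
$\frac{O{\left(-21 \right)} + 2940}{1890 - 1931} = \frac{\left(-39 + 2 \left(-21\right)^{2}\right) + 2940}{1890 - 1931} = \frac{\left(-39 + 2 \cdot 441\right) + 2940}{-41} = \left(\left(-39 + 882\right) + 2940\right) \left(- \frac{1}{41}\right) = \left(843 + 2940\right) \left(- \frac{1}{41}\right) = 3783 \left(- \frac{1}{41}\right) = - \frac{3783}{41}$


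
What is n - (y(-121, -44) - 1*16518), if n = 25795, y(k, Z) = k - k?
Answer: 42313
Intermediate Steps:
y(k, Z) = 0
n - (y(-121, -44) - 1*16518) = 25795 - (0 - 1*16518) = 25795 - (0 - 16518) = 25795 - 1*(-16518) = 25795 + 16518 = 42313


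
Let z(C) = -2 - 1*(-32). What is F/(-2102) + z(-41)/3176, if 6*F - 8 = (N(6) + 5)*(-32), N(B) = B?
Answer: 183863/5006964 ≈ 0.036721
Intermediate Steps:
F = -172/3 (F = 4/3 + ((6 + 5)*(-32))/6 = 4/3 + (11*(-32))/6 = 4/3 + (⅙)*(-352) = 4/3 - 176/3 = -172/3 ≈ -57.333)
z(C) = 30 (z(C) = -2 + 32 = 30)
F/(-2102) + z(-41)/3176 = -172/3/(-2102) + 30/3176 = -172/3*(-1/2102) + 30*(1/3176) = 86/3153 + 15/1588 = 183863/5006964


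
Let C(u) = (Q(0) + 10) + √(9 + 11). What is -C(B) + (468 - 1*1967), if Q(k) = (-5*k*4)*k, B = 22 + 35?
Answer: -1509 - 2*√5 ≈ -1513.5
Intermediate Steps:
B = 57
Q(k) = -20*k² (Q(k) = (-20*k)*k = -20*k²)
C(u) = 10 + 2*√5 (C(u) = (-20*0² + 10) + √(9 + 11) = (-20*0 + 10) + √20 = (0 + 10) + 2*√5 = 10 + 2*√5)
-C(B) + (468 - 1*1967) = -(10 + 2*√5) + (468 - 1*1967) = (-10 - 2*√5) + (468 - 1967) = (-10 - 2*√5) - 1499 = -1509 - 2*√5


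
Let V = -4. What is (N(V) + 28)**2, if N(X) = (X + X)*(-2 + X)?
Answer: 5776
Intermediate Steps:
N(X) = 2*X*(-2 + X) (N(X) = (2*X)*(-2 + X) = 2*X*(-2 + X))
(N(V) + 28)**2 = (2*(-4)*(-2 - 4) + 28)**2 = (2*(-4)*(-6) + 28)**2 = (48 + 28)**2 = 76**2 = 5776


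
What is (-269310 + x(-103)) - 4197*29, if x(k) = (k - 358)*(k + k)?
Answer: -296057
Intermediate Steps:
x(k) = 2*k*(-358 + k) (x(k) = (-358 + k)*(2*k) = 2*k*(-358 + k))
(-269310 + x(-103)) - 4197*29 = (-269310 + 2*(-103)*(-358 - 103)) - 4197*29 = (-269310 + 2*(-103)*(-461)) - 121713 = (-269310 + 94966) - 121713 = -174344 - 121713 = -296057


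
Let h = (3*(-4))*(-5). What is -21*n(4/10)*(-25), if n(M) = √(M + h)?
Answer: 105*√1510 ≈ 4080.2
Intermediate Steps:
h = 60 (h = -12*(-5) = 60)
n(M) = √(60 + M) (n(M) = √(M + 60) = √(60 + M))
-21*n(4/10)*(-25) = -21*√(60 + 4/10)*(-25) = -21*√(60 + 4*(⅒))*(-25) = -21*√(60 + ⅖)*(-25) = -21*√1510/5*(-25) = 105*√1510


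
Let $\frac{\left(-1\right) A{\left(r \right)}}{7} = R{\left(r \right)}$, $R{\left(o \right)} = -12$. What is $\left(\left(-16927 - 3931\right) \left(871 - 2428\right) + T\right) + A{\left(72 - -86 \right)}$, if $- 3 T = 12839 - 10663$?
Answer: $\frac{97425794}{3} \approx 3.2475 \cdot 10^{7}$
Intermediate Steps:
$A{\left(r \right)} = 84$ ($A{\left(r \right)} = \left(-7\right) \left(-12\right) = 84$)
$T = - \frac{2176}{3}$ ($T = - \frac{12839 - 10663}{3} = \left(- \frac{1}{3}\right) 2176 = - \frac{2176}{3} \approx -725.33$)
$\left(\left(-16927 - 3931\right) \left(871 - 2428\right) + T\right) + A{\left(72 - -86 \right)} = \left(\left(-16927 - 3931\right) \left(871 - 2428\right) - \frac{2176}{3}\right) + 84 = \left(\left(-20858\right) \left(-1557\right) - \frac{2176}{3}\right) + 84 = \left(32475906 - \frac{2176}{3}\right) + 84 = \frac{97425542}{3} + 84 = \frac{97425794}{3}$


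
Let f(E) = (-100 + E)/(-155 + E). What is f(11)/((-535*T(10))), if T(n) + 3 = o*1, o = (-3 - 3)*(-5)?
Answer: -89/2080080 ≈ -4.2787e-5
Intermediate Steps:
o = 30 (o = -6*(-5) = 30)
T(n) = 27 (T(n) = -3 + 30*1 = -3 + 30 = 27)
f(E) = (-100 + E)/(-155 + E)
f(11)/((-535*T(10))) = ((-100 + 11)/(-155 + 11))/((-535*27)) = (-89/(-144))/(-14445) = -1/144*(-89)*(-1/14445) = (89/144)*(-1/14445) = -89/2080080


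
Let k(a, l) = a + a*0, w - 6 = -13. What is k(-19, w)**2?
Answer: 361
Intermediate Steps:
w = -7 (w = 6 - 13 = -7)
k(a, l) = a (k(a, l) = a + 0 = a)
k(-19, w)**2 = (-19)**2 = 361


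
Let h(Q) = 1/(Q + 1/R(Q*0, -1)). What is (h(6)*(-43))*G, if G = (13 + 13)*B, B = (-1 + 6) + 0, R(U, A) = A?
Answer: -1118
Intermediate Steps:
B = 5 (B = 5 + 0 = 5)
h(Q) = 1/(-1 + Q) (h(Q) = 1/(Q + 1/(-1)) = 1/(Q - 1) = 1/(-1 + Q))
G = 130 (G = (13 + 13)*5 = 26*5 = 130)
(h(6)*(-43))*G = (-43/(-1 + 6))*130 = (-43/5)*130 = ((⅕)*(-43))*130 = -43/5*130 = -1118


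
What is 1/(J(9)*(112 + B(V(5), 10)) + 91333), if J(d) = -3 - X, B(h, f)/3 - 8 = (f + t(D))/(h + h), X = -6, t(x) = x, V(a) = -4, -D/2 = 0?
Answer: 4/366919 ≈ 1.0902e-5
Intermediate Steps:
D = 0 (D = -2*0 = 0)
B(h, f) = 24 + 3*f/(2*h) (B(h, f) = 24 + 3*((f + 0)/(h + h)) = 24 + 3*(f/((2*h))) = 24 + 3*(f*(1/(2*h))) = 24 + 3*(f/(2*h)) = 24 + 3*f/(2*h))
J(d) = 3 (J(d) = -3 - 1*(-6) = -3 + 6 = 3)
1/(J(9)*(112 + B(V(5), 10)) + 91333) = 1/(3*(112 + (24 + (3/2)*10/(-4))) + 91333) = 1/(3*(112 + (24 + (3/2)*10*(-1/4))) + 91333) = 1/(3*(112 + (24 - 15/4)) + 91333) = 1/(3*(112 + 81/4) + 91333) = 1/(3*(529/4) + 91333) = 1/(1587/4 + 91333) = 1/(366919/4) = 4/366919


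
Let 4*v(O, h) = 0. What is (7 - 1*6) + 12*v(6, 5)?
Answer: 1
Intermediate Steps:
v(O, h) = 0 (v(O, h) = (1/4)*0 = 0)
(7 - 1*6) + 12*v(6, 5) = (7 - 1*6) + 12*0 = (7 - 6) + 0 = 1 + 0 = 1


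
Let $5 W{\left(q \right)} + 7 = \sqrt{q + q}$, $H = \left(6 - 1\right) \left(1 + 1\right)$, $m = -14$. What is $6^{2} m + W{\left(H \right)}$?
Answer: $- \frac{2527}{5} + \frac{2 \sqrt{5}}{5} \approx -504.51$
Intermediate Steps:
$H = 10$ ($H = 5 \cdot 2 = 10$)
$W{\left(q \right)} = - \frac{7}{5} + \frac{\sqrt{2} \sqrt{q}}{5}$ ($W{\left(q \right)} = - \frac{7}{5} + \frac{\sqrt{q + q}}{5} = - \frac{7}{5} + \frac{\sqrt{2 q}}{5} = - \frac{7}{5} + \frac{\sqrt{2} \sqrt{q}}{5}$)
$6^{2} m + W{\left(H \right)} = 6^{2} \left(-14\right) - \left(\frac{7}{5} - \frac{\sqrt{2} \sqrt{10}}{5}\right) = 36 \left(-14\right) - \left(\frac{7}{5} - \frac{2 \sqrt{5}}{5}\right) = -504 - \left(\frac{7}{5} - \frac{2 \sqrt{5}}{5}\right) = - \frac{2527}{5} + \frac{2 \sqrt{5}}{5}$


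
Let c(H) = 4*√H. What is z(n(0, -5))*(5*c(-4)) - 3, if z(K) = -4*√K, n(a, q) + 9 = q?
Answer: -3 + 160*√14 ≈ 595.67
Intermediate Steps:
n(a, q) = -9 + q
z(n(0, -5))*(5*c(-4)) - 3 = (-4*√(-9 - 5))*(5*(4*√(-4))) - 3 = (-4*I*√14)*(5*(4*(2*I))) - 3 = (-4*I*√14)*(5*(8*I)) - 3 = (-4*I*√14)*(40*I) - 3 = 160*√14 - 3 = -3 + 160*√14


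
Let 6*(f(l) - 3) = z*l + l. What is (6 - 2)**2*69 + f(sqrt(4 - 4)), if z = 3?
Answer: 1107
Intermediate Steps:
f(l) = 3 + 2*l/3 (f(l) = 3 + (3*l + l)/6 = 3 + (4*l)/6 = 3 + 2*l/3)
(6 - 2)**2*69 + f(sqrt(4 - 4)) = (6 - 2)**2*69 + (3 + 2*sqrt(4 - 4)/3) = 4**2*69 + (3 + 2*sqrt(0)/3) = 16*69 + (3 + (2/3)*0) = 1104 + (3 + 0) = 1104 + 3 = 1107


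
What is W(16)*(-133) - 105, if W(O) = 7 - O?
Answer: 1092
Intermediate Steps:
W(16)*(-133) - 105 = (7 - 1*16)*(-133) - 105 = (7 - 16)*(-133) - 105 = -9*(-133) - 105 = 1197 - 105 = 1092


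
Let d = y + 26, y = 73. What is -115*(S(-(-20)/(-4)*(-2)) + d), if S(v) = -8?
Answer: -10465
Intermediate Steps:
d = 99 (d = 73 + 26 = 99)
-115*(S(-(-20)/(-4)*(-2)) + d) = -115*(-8 + 99) = -115*91 = -10465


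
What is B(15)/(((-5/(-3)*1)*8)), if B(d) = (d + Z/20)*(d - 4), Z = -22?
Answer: 4587/400 ≈ 11.467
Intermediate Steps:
B(d) = (-4 + d)*(-11/10 + d) (B(d) = (d - 22/20)*(d - 4) = (d - 22*1/20)*(-4 + d) = (d - 11/10)*(-4 + d) = (-11/10 + d)*(-4 + d) = (-4 + d)*(-11/10 + d))
B(15)/(((-5/(-3)*1)*8)) = (22/5 + 15² - 51/10*15)/(((-5/(-3)*1)*8)) = (22/5 + 225 - 153/2)/(((-5*(-⅓)*1)*8)) = 1529/(10*((((5/3)*1)*8))) = 1529/(10*(((5/3)*8))) = 1529/(10*(40/3)) = (1529/10)*(3/40) = 4587/400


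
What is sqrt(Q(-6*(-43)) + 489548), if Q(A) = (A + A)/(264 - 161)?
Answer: 2*sqrt(1298416970)/103 ≈ 699.68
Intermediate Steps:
Q(A) = 2*A/103 (Q(A) = (2*A)/103 = (2*A)*(1/103) = 2*A/103)
sqrt(Q(-6*(-43)) + 489548) = sqrt(2*(-6*(-43))/103 + 489548) = sqrt((2/103)*258 + 489548) = sqrt(516/103 + 489548) = sqrt(50423960/103) = 2*sqrt(1298416970)/103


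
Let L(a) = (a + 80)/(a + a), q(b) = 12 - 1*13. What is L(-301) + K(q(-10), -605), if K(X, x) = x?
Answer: -363989/602 ≈ -604.63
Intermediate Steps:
q(b) = -1 (q(b) = 12 - 13 = -1)
L(a) = (80 + a)/(2*a) (L(a) = (80 + a)/((2*a)) = (80 + a)*(1/(2*a)) = (80 + a)/(2*a))
L(-301) + K(q(-10), -605) = (½)*(80 - 301)/(-301) - 605 = (½)*(-1/301)*(-221) - 605 = 221/602 - 605 = -363989/602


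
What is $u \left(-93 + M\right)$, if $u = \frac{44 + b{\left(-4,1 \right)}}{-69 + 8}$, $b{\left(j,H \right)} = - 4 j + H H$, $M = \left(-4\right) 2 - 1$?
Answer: $102$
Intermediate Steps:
$M = -9$ ($M = -8 - 1 = -9$)
$b{\left(j,H \right)} = H^{2} - 4 j$ ($b{\left(j,H \right)} = - 4 j + H^{2} = H^{2} - 4 j$)
$u = -1$ ($u = \frac{44 + \left(1^{2} - -16\right)}{-69 + 8} = \frac{44 + \left(1 + 16\right)}{-61} = \left(44 + 17\right) \left(- \frac{1}{61}\right) = 61 \left(- \frac{1}{61}\right) = -1$)
$u \left(-93 + M\right) = - (-93 - 9) = \left(-1\right) \left(-102\right) = 102$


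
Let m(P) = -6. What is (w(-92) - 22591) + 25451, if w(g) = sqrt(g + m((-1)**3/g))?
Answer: 2860 + 7*I*sqrt(2) ≈ 2860.0 + 9.8995*I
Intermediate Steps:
w(g) = sqrt(-6 + g) (w(g) = sqrt(g - 6) = sqrt(-6 + g))
(w(-92) - 22591) + 25451 = (sqrt(-6 - 92) - 22591) + 25451 = (sqrt(-98) - 22591) + 25451 = (7*I*sqrt(2) - 22591) + 25451 = (-22591 + 7*I*sqrt(2)) + 25451 = 2860 + 7*I*sqrt(2)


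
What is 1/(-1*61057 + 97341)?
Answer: 1/36284 ≈ 2.7560e-5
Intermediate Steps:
1/(-1*61057 + 97341) = 1/(-61057 + 97341) = 1/36284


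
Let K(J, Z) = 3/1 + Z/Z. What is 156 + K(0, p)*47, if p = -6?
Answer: 344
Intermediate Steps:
K(J, Z) = 4 (K(J, Z) = 3*1 + 1 = 3 + 1 = 4)
156 + K(0, p)*47 = 156 + 4*47 = 156 + 188 = 344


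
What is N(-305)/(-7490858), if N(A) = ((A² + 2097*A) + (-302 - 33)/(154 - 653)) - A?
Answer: 136290455/1868969071 ≈ 0.072923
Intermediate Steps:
N(A) = 335/499 + A² + 2096*A (N(A) = ((A² + 2097*A) - 335/(-499)) - A = ((A² + 2097*A) - 335*(-1/499)) - A = ((A² + 2097*A) + 335/499) - A = (335/499 + A² + 2097*A) - A = 335/499 + A² + 2096*A)
N(-305)/(-7490858) = (335/499 + (-305)² + 2096*(-305))/(-7490858) = (335/499 + 93025 - 639280)*(-1/7490858) = -272580910/499*(-1/7490858) = 136290455/1868969071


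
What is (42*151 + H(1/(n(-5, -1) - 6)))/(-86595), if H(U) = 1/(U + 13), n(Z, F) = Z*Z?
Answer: -314567/4295112 ≈ -0.073238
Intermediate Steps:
n(Z, F) = Z**2
H(U) = 1/(13 + U)
(42*151 + H(1/(n(-5, -1) - 6)))/(-86595) = (42*151 + 1/(13 + 1/((-5)**2 - 6)))/(-86595) = (6342 + 1/(13 + 1/(25 - 6)))*(-1/86595) = (6342 + 1/(13 + 1/19))*(-1/86595) = (6342 + 1/(248/19))*(-1/86595) = (6342 + 19/248)*(-1/86595) = (1572835/248)*(-1/86595) = -314567/4295112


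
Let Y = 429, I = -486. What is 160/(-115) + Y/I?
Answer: -8473/3726 ≈ -2.2740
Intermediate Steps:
160/(-115) + Y/I = 160/(-115) + 429/(-486) = 160*(-1/115) + 429*(-1/486) = -32/23 - 143/162 = -8473/3726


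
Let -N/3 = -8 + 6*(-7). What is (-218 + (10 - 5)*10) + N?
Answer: -18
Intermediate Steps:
N = 150 (N = -3*(-8 + 6*(-7)) = -3*(-8 - 42) = -3*(-50) = 150)
(-218 + (10 - 5)*10) + N = (-218 + (10 - 5)*10) + 150 = (-218 + 5*10) + 150 = (-218 + 50) + 150 = -168 + 150 = -18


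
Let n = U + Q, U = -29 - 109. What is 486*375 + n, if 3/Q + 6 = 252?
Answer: 14933185/82 ≈ 1.8211e+5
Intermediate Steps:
Q = 1/82 (Q = 3/(-6 + 252) = 3/246 = 3*(1/246) = 1/82 ≈ 0.012195)
U = -138
n = -11315/82 (n = -138 + 1/82 = -11315/82 ≈ -137.99)
486*375 + n = 486*375 - 11315/82 = 182250 - 11315/82 = 14933185/82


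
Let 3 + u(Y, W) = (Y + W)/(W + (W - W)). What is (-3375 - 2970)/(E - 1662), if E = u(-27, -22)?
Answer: 139590/36581 ≈ 3.8159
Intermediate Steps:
u(Y, W) = -3 + (W + Y)/W (u(Y, W) = -3 + (Y + W)/(W + (W - W)) = -3 + (W + Y)/(W + 0) = -3 + (W + Y)/W)
E = -17/22 (E = -2 - 27/(-22) = -2 - 27*(-1/22) = -2 + 27/22 = -17/22 ≈ -0.77273)
(-3375 - 2970)/(E - 1662) = (-3375 - 2970)/(-17/22 - 1662) = -6345/(-36581/22) = -6345*(-22/36581) = 139590/36581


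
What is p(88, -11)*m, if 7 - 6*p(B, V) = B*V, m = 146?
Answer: 23725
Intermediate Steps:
p(B, V) = 7/6 - B*V/6
p(88, -11)*m = (7/6 - 1/6*88*(-11))*146 = (7/6 + 484/3)*146 = (325/2)*146 = 23725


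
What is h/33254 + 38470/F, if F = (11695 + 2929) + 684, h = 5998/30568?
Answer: 4888145630153/1945088578472 ≈ 2.5131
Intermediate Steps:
h = 2999/15284 (h = 5998*(1/30568) = 2999/15284 ≈ 0.19622)
F = 15308 (F = 14624 + 684 = 15308)
h/33254 + 38470/F = (2999/15284)/33254 + 38470/15308 = (2999/15284)*(1/33254) + 38470*(1/15308) = 2999/508254136 + 19235/7654 = 4888145630153/1945088578472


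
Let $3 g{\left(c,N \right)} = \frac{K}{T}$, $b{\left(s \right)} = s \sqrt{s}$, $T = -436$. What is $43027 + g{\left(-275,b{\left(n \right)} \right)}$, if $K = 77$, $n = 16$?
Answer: $\frac{56279239}{1308} \approx 43027.0$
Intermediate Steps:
$b{\left(s \right)} = s^{\frac{3}{2}}$
$g{\left(c,N \right)} = - \frac{77}{1308}$ ($g{\left(c,N \right)} = \frac{77 \frac{1}{-436}}{3} = \frac{77 \left(- \frac{1}{436}\right)}{3} = \frac{1}{3} \left(- \frac{77}{436}\right) = - \frac{77}{1308}$)
$43027 + g{\left(-275,b{\left(n \right)} \right)} = 43027 - \frac{77}{1308} = \frac{56279239}{1308}$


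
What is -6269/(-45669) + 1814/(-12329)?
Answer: -5553065/563053101 ≈ -0.0098624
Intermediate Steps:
-6269/(-45669) + 1814/(-12329) = -6269*(-1/45669) + 1814*(-1/12329) = 6269/45669 - 1814/12329 = -5553065/563053101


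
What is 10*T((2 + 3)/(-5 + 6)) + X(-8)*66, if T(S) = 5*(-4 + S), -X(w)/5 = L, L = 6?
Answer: -1930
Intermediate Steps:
X(w) = -30 (X(w) = -5*6 = -30)
T(S) = -20 + 5*S
10*T((2 + 3)/(-5 + 6)) + X(-8)*66 = 10*(-20 + 5*((2 + 3)/(-5 + 6))) - 30*66 = 10*(-20 + 5*(5/1)) - 1980 = 10*(-20 + 5*(5*1)) - 1980 = 10*(-20 + 5*5) - 1980 = 10*(-20 + 25) - 1980 = 10*5 - 1980 = 50 - 1980 = -1930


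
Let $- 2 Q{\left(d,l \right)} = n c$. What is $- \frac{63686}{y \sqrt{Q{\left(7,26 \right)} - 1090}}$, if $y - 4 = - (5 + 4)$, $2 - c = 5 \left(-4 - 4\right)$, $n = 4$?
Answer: $- \frac{31843 i \sqrt{1174}}{2935} \approx - 371.74 i$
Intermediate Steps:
$c = 42$ ($c = 2 - 5 \left(-4 - 4\right) = 2 - 5 \left(-8\right) = 2 - -40 = 2 + 40 = 42$)
$Q{\left(d,l \right)} = -84$ ($Q{\left(d,l \right)} = - \frac{4 \cdot 42}{2} = \left(- \frac{1}{2}\right) 168 = -84$)
$y = -5$ ($y = 4 - \left(5 + 4\right) = 4 - 9 = -5$)
$- \frac{63686}{y \sqrt{Q{\left(7,26 \right)} - 1090}} = - \frac{63686}{\left(-5\right) \sqrt{-84 - 1090}} = - \frac{63686}{\left(-5\right) \sqrt{-1174}} = - \frac{63686}{\left(-5\right) i \sqrt{1174}} = - 63686 \frac{i \sqrt{1174}}{5870} = - \frac{31843 i \sqrt{1174}}{2935}$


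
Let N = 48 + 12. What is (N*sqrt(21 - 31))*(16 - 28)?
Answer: -720*I*sqrt(10) ≈ -2276.8*I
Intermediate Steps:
N = 60
(N*sqrt(21 - 31))*(16 - 28) = (60*sqrt(21 - 31))*(16 - 28) = (60*sqrt(-10))*(-12) = (60*(I*sqrt(10)))*(-12) = (60*I*sqrt(10))*(-12) = -720*I*sqrt(10)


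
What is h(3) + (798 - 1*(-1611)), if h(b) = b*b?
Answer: 2418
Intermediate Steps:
h(b) = b²
h(3) + (798 - 1*(-1611)) = 3² + (798 - 1*(-1611)) = 9 + (798 + 1611) = 9 + 2409 = 2418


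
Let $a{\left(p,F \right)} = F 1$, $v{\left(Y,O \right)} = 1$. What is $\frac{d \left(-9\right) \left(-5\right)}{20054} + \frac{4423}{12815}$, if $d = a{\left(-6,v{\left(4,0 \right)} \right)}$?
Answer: $\frac{89275517}{256992010} \approx 0.34739$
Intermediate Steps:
$a{\left(p,F \right)} = F$
$d = 1$
$\frac{d \left(-9\right) \left(-5\right)}{20054} + \frac{4423}{12815} = \frac{1 \left(-9\right) \left(-5\right)}{20054} + \frac{4423}{12815} = \left(-9\right) \left(-5\right) \frac{1}{20054} + 4423 \cdot \frac{1}{12815} = 45 \cdot \frac{1}{20054} + \frac{4423}{12815} = \frac{45}{20054} + \frac{4423}{12815} = \frac{89275517}{256992010}$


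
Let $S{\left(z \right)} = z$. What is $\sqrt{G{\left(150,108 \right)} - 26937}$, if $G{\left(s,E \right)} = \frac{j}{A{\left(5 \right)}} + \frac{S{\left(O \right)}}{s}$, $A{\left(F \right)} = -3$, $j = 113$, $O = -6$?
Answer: $\frac{i \sqrt{6069309}}{15} \approx 164.24 i$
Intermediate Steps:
$G{\left(s,E \right)} = - \frac{113}{3} - \frac{6}{s}$ ($G{\left(s,E \right)} = \frac{113}{-3} - \frac{6}{s} = 113 \left(- \frac{1}{3}\right) - \frac{6}{s} = - \frac{113}{3} - \frac{6}{s}$)
$\sqrt{G{\left(150,108 \right)} - 26937} = \sqrt{\left(- \frac{113}{3} - \frac{6}{150}\right) - 26937} = \sqrt{\left(- \frac{113}{3} - \frac{1}{25}\right) - 26937} = \sqrt{- \frac{2828}{75} - 26937} = \sqrt{- \frac{2023103}{75}} = \frac{i \sqrt{6069309}}{15}$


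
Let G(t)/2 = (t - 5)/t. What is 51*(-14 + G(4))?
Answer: -1479/2 ≈ -739.50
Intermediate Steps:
G(t) = 2*(-5 + t)/t (G(t) = 2*((t - 5)/t) = 2*((-5 + t)/t) = 2*(-5 + t)/t)
51*(-14 + G(4)) = 51*(-14 + (2 - 10/4)) = 51*(-14 + (2 - 10*¼)) = 51*(-14 + (2 - 5/2)) = 51*(-14 - ½) = 51*(-29/2) = -1479/2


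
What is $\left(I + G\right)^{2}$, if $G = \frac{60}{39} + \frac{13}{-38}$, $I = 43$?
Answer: $\frac{476679889}{244036} \approx 1953.3$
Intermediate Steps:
$G = \frac{591}{494}$ ($G = 60 \cdot \frac{1}{39} + 13 \left(- \frac{1}{38}\right) = \frac{20}{13} - \frac{13}{38} = \frac{591}{494} \approx 1.1964$)
$\left(I + G\right)^{2} = \left(43 + \frac{591}{494}\right)^{2} = \left(\frac{21833}{494}\right)^{2} = \frac{476679889}{244036}$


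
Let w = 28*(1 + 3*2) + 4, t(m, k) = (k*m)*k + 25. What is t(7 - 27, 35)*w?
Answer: -4895000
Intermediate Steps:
t(m, k) = 25 + m*k² (t(m, k) = m*k² + 25 = 25 + m*k²)
w = 200 (w = 28*(1 + 6) + 4 = 28*7 + 4 = 196 + 4 = 200)
t(7 - 27, 35)*w = (25 + (7 - 27)*35²)*200 = (25 - 20*1225)*200 = (25 - 24500)*200 = -24475*200 = -4895000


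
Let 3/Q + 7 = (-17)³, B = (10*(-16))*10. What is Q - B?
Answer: 2623999/1640 ≈ 1600.0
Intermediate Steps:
B = -1600 (B = -160*10 = -1600)
Q = -1/1640 (Q = 3/(-7 + (-17)³) = 3/(-7 - 4913) = 3/(-4920) = 3*(-1/4920) = -1/1640 ≈ -0.00060976)
Q - B = -1/1640 - 1*(-1600) = -1/1640 + 1600 = 2623999/1640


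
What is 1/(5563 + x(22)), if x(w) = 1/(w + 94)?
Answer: 116/645309 ≈ 0.00017976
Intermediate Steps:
x(w) = 1/(94 + w)
1/(5563 + x(22)) = 1/(5563 + 1/(94 + 22)) = 1/(5563 + 1/116) = 1/(645309/116) = 116/645309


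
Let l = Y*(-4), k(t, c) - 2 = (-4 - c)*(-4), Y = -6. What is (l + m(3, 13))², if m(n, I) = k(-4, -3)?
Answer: 900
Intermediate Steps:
k(t, c) = 18 + 4*c (k(t, c) = 2 + (-4 - c)*(-4) = 2 + (16 + 4*c) = 18 + 4*c)
m(n, I) = 6 (m(n, I) = 18 + 4*(-3) = 18 - 12 = 6)
l = 24 (l = -6*(-4) = 24)
(l + m(3, 13))² = (24 + 6)² = 30² = 900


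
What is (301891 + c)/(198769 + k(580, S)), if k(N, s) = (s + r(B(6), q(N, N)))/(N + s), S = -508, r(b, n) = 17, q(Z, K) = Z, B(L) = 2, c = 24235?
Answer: 23481072/14310877 ≈ 1.6408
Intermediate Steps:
k(N, s) = (17 + s)/(N + s) (k(N, s) = (s + 17)/(N + s) = (17 + s)/(N + s))
(301891 + c)/(198769 + k(580, S)) = (301891 + 24235)/(198769 + (17 - 508)/(580 - 508)) = 326126/(198769 - 491/72) = 326126/(14310877/72) = 326126*(72/14310877) = 23481072/14310877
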